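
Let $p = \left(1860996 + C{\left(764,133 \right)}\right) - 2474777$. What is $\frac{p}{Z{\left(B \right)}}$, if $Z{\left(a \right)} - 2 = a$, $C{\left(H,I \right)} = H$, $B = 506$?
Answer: $- \frac{613017}{508} \approx -1206.7$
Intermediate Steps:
$p = -613017$ ($p = \left(1860996 + 764\right) - 2474777 = 1861760 - 2474777 = -613017$)
$Z{\left(a \right)} = 2 + a$
$\frac{p}{Z{\left(B \right)}} = - \frac{613017}{2 + 506} = - \frac{613017}{508}$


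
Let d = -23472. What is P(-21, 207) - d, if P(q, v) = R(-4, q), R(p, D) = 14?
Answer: 23486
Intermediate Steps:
P(q, v) = 14
P(-21, 207) - d = 14 - 1*(-23472) = 14 + 23472 = 23486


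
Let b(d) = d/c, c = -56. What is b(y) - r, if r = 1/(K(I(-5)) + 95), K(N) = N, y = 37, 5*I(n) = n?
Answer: -1767/2632 ≈ -0.67135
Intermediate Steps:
I(n) = n/5
r = 1/94 (r = 1/((1/5)*(-5) + 95) = 1/(-1 + 95) = 1/94 ≈ 0.010638)
b(d) = -d/56 (b(d) = d/(-56) = d*(-1/56) = -d/56)
b(y) - r = -1/56*37 - 1*1/94 = -37/56 - 1/94 = -1767/2632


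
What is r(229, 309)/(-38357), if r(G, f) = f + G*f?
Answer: -71070/38357 ≈ -1.8529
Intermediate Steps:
r(229, 309)/(-38357) = (309*(1 + 229))/(-38357) = (309*230)*(-1/38357) = 71070*(-1/38357) = -71070/38357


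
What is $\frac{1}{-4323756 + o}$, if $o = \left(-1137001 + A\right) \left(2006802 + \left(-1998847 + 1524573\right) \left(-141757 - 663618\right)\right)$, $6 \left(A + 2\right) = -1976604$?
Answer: $- \frac{1}{560135570805269980} \approx -1.7853 \cdot 10^{-18}$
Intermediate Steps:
$A = -329436$ ($A = -2 + \frac{1}{6} \left(-1976604\right) = -2 - 329434 = -329436$)
$o = -560135570800946224$ ($o = \left(-1137001 - 329436\right) \left(2006802 + \left(-1998847 + 1524573\right) \left(-141757 - 663618\right)\right) = - 1466437 \left(2006802 - -381968422750\right) = - 1466437 \left(2006802 + 381968422750\right) = \left(-1466437\right) 381970429552 = -560135570800946224$)
$\frac{1}{-4323756 + o} = \frac{1}{-4323756 - 560135570800946224} = \frac{1}{-560135570805269980} = - \frac{1}{560135570805269980}$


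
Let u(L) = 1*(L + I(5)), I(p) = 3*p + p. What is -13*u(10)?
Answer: -390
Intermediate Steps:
I(p) = 4*p
u(L) = 20 + L (u(L) = 1*(L + 4*5) = 1*(L + 20) = 1*(20 + L) = 20 + L)
-13*u(10) = -13*(20 + 10) = -13*30 = -390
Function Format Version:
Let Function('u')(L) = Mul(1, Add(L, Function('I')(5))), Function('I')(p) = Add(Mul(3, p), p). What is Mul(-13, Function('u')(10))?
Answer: -390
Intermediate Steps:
Function('I')(p) = Mul(4, p)
Function('u')(L) = Add(20, L) (Function('u')(L) = Mul(1, Add(L, Mul(4, 5))) = Mul(1, Add(L, 20)) = Mul(1, Add(20, L)) = Add(20, L))
Mul(-13, Function('u')(10)) = Mul(-13, Add(20, 10)) = Mul(-13, 30) = -390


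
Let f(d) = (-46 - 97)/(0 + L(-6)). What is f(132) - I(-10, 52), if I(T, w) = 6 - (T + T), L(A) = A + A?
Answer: -169/12 ≈ -14.083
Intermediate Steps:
L(A) = 2*A
I(T, w) = 6 - 2*T
f(d) = 143/12 (f(d) = (-46 - 97)/(0 + 2*(-6)) = -143/(0 - 12) = -143/(-12) = -143*(-1/12) = 143/12)
f(132) - I(-10, 52) = 143/12 - (6 - 2*(-10)) = 143/12 - (6 + 20) = 143/12 - 1*26 = 143/12 - 26 = -169/12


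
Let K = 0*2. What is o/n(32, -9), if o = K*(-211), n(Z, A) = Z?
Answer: 0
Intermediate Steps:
K = 0
o = 0 (o = 0*(-211) = 0)
o/n(32, -9) = 0/32 = 0*(1/32) = 0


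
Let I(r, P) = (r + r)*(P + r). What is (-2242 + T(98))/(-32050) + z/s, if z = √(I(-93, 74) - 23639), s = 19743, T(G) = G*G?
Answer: -3681/16025 + I*√20105/19743 ≈ -0.2297 + 0.0071819*I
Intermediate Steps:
T(G) = G²
I(r, P) = 2*r*(P + r) (I(r, P) = (2*r)*(P + r) = 2*r*(P + r))
z = I*√20105 (z = √(2*(-93)*(74 - 93) - 23639) = √(2*(-93)*(-19) - 23639) = √(3534 - 23639) = √(-20105) = I*√20105 ≈ 141.79*I)
(-2242 + T(98))/(-32050) + z/s = (-2242 + 98²)/(-32050) + (I*√20105)/19743 = (-2242 + 9604)*(-1/32050) + (I*√20105)*(1/19743) = 7362*(-1/32050) + I*√20105/19743 = -3681/16025 + I*√20105/19743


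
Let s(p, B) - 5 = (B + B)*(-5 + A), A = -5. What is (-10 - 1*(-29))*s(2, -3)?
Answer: 1235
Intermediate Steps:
s(p, B) = 5 - 20*B (s(p, B) = 5 + (B + B)*(-5 - 5) = 5 + (2*B)*(-10) = 5 - 20*B)
(-10 - 1*(-29))*s(2, -3) = (-10 - 1*(-29))*(5 - 20*(-3)) = (-10 + 29)*(5 + 60) = 19*65 = 1235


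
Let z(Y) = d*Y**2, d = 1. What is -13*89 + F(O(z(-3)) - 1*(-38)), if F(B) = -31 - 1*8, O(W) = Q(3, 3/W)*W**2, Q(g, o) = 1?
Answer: -1196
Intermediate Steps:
z(Y) = Y**2 (z(Y) = 1*Y**2 = Y**2)
O(W) = W**2 (O(W) = 1*W**2 = W**2)
F(B) = -39 (F(B) = -31 - 8 = -39)
-13*89 + F(O(z(-3)) - 1*(-38)) = -13*89 - 39 = -1157 - 39 = -1196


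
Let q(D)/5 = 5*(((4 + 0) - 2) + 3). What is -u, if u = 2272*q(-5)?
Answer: -284000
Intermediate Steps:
q(D) = 125 (q(D) = 5*(5*(((4 + 0) - 2) + 3)) = 5*(5*((4 - 2) + 3)) = 5*(5*(2 + 3)) = 5*(5*5) = 5*25 = 125)
u = 284000 (u = 2272*125 = 284000)
-u = -1*284000 = -284000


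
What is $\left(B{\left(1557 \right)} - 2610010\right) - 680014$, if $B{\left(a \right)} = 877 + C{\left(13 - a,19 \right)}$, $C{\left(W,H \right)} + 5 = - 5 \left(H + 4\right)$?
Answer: $-3289267$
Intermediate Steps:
$C{\left(W,H \right)} = -25 - 5 H$ ($C{\left(W,H \right)} = -5 - 5 \left(H + 4\right) = -5 - 5 \left(4 + H\right) = -5 - \left(20 + 5 H\right) = -25 - 5 H$)
$B{\left(a \right)} = 757$ ($B{\left(a \right)} = 877 - 120 = 757$)
$\left(B{\left(1557 \right)} - 2610010\right) - 680014 = \left(757 - 2610010\right) - 680014 = -2609253 - 680014 = -3289267$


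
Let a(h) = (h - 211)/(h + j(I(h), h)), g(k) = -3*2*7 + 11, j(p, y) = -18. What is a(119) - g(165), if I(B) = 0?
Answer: 3039/101 ≈ 30.089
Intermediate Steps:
g(k) = -31 (g(k) = -6*7 + 11 = -42 + 11 = -31)
a(h) = (-211 + h)/(-18 + h) (a(h) = (h - 211)/(h - 18) = (-211 + h)/(-18 + h))
a(119) - g(165) = (-211 + 119)/(-18 + 119) - 1*(-31) = -92/101 + 31 = 3039/101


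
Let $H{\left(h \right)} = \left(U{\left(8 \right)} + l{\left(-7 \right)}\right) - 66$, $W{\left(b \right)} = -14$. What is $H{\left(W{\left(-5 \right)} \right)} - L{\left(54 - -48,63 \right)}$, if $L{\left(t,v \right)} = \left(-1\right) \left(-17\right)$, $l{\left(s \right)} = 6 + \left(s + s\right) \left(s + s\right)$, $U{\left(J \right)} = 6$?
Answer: $125$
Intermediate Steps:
$l{\left(s \right)} = 6 + 4 s^{2}$ ($l{\left(s \right)} = 6 + 2 s 2 s = 6 + 4 s^{2}$)
$L{\left(t,v \right)} = 17$
$H{\left(h \right)} = 142$ ($H{\left(h \right)} = \left(6 + \left(6 + 4 \left(-7\right)^{2}\right)\right) - 66 = \left(6 + \left(6 + 4 \cdot 49\right)\right) - 66 = \left(6 + \left(6 + 196\right)\right) - 66 = \left(6 + 202\right) - 66 = 208 - 66 = 142$)
$H{\left(W{\left(-5 \right)} \right)} - L{\left(54 - -48,63 \right)} = 142 - 17 = 125$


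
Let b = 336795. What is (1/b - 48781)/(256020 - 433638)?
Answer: 8214598447/29910427155 ≈ 0.27464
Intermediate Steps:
(1/b - 48781)/(256020 - 433638) = (1/336795 - 48781)/(256020 - 433638) = (1/336795 - 48781)/(-177618) = -16429196894/336795*(-1/177618) = 8214598447/29910427155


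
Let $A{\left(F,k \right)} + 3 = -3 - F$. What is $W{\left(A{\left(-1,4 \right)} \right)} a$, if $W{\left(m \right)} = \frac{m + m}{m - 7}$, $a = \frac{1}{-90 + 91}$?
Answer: $\frac{5}{6} \approx 0.83333$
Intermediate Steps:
$A{\left(F,k \right)} = -6 - F$ ($A{\left(F,k \right)} = -3 - \left(3 + F\right) = -6 - F$)
$a = 1$ ($a = 1^{-1} = 1$)
$W{\left(m \right)} = \frac{2 m}{-7 + m}$
$W{\left(A{\left(-1,4 \right)} \right)} a = \frac{2 \left(-6 - -1\right)}{-7 - 5} \cdot 1 = \frac{2 \left(-6 + 1\right)}{-7 + \left(-6 + 1\right)} 1 = 2 \left(-5\right) \frac{1}{-7 - 5} \cdot 1 = 2 \left(-5\right) \frac{1}{-12} \cdot 1 = 2 \left(-5\right) \left(- \frac{1}{12}\right) 1 = \frac{5}{6} \cdot 1 = \frac{5}{6}$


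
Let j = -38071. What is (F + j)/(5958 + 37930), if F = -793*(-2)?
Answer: -36485/43888 ≈ -0.83132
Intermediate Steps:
F = 1586
(F + j)/(5958 + 37930) = (1586 - 38071)/(5958 + 37930) = -36485/43888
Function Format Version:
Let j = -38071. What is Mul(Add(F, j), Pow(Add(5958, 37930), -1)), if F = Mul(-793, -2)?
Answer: Rational(-36485, 43888) ≈ -0.83132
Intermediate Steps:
F = 1586
Mul(Add(F, j), Pow(Add(5958, 37930), -1)) = Mul(Add(1586, -38071), Pow(Add(5958, 37930), -1)) = Mul(-36485, Pow(43888, -1)) = Mul(-36485, Rational(1, 43888)) = Rational(-36485, 43888)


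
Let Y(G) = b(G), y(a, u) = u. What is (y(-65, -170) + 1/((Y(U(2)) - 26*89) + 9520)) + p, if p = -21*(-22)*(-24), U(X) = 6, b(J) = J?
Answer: -81192695/7212 ≈ -11258.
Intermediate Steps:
p = -11088 (p = 462*(-24) = -11088)
Y(G) = G
(y(-65, -170) + 1/((Y(U(2)) - 26*89) + 9520)) + p = (-170 + 1/((6 - 26*89) + 9520)) - 11088 = (-170 + 1/((6 - 2314) + 9520)) - 11088 = (-170 + 1/(-2308 + 9520)) - 11088 = (-170 + 1/7212) - 11088 = -1226039/7212 - 11088 = -81192695/7212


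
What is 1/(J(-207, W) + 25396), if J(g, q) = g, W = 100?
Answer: 1/25189 ≈ 3.9700e-5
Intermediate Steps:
1/(J(-207, W) + 25396) = 1/(-207 + 25396) = 1/25189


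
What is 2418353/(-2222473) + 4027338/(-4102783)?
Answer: -18872627543273/9118324442359 ≈ -2.0697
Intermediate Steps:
2418353/(-2222473) + 4027338/(-4102783) = 2418353*(-1/2222473) + 4027338*(-1/4102783) = -2418353/2222473 - 4027338/4102783 = -18872627543273/9118324442359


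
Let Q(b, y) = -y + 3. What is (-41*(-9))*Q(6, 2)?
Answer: 369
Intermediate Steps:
Q(b, y) = 3 - y
(-41*(-9))*Q(6, 2) = (-41*(-9))*(3 - 1*2) = 369*(3 - 2) = 369*1 = 369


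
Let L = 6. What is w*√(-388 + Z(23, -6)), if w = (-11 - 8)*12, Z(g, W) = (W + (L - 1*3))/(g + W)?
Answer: -228*I*√112183/17 ≈ -4492.1*I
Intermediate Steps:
Z(g, W) = (3 + W)/(W + g) (Z(g, W) = (W + (6 - 1*3))/(g + W) = (W + (6 - 3))/(W + g) = (W + 3)/(W + g) = (3 + W)/(W + g))
w = -228 (w = -19*12 = -228)
w*√(-388 + Z(23, -6)) = -228*√(-388 + (3 - 6)/(-6 + 23)) = -228*√(-388 - 3/17) = -228*I*√112183/17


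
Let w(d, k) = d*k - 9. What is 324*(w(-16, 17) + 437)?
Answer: 50544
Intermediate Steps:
w(d, k) = -9 + d*k
324*(w(-16, 17) + 437) = 324*((-9 - 16*17) + 437) = 324*((-9 - 272) + 437) = 324*(-281 + 437) = 324*156 = 50544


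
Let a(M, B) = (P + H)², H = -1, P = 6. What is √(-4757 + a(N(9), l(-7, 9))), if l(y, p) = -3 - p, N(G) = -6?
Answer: 26*I*√7 ≈ 68.79*I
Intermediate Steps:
a(M, B) = 25 (a(M, B) = (6 - 1)² = 5² = 25)
√(-4757 + a(N(9), l(-7, 9))) = √(-4757 + 25) = √(-4732) = 26*I*√7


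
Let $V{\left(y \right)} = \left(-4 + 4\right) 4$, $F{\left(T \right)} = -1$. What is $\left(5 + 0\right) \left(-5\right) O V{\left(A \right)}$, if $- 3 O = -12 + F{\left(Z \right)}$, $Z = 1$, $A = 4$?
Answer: $0$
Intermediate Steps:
$O = \frac{13}{3}$ ($O = - \frac{-12 - 1}{3} = \left(- \frac{1}{3}\right) \left(-13\right) = \frac{13}{3} \approx 4.3333$)
$V{\left(y \right)} = 0$ ($V{\left(y \right)} = 0 \cdot 4 = 0$)
$\left(5 + 0\right) \left(-5\right) O V{\left(A \right)} = \left(5 + 0\right) \left(-5\right) \frac{13}{3} \cdot 0 = 5 \left(-5\right) \frac{13}{3} \cdot 0 = \left(-25\right) \frac{13}{3} \cdot 0 = \left(- \frac{325}{3}\right) 0 = 0$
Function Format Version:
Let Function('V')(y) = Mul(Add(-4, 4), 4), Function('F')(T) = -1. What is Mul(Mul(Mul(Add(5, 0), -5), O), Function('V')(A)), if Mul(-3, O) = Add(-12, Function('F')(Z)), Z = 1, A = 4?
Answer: 0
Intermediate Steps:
O = Rational(13, 3) (O = Mul(Rational(-1, 3), Add(-12, -1)) = Mul(Rational(-1, 3), -13) = Rational(13, 3) ≈ 4.3333)
Function('V')(y) = 0 (Function('V')(y) = Mul(0, 4) = 0)
Mul(Mul(Mul(Add(5, 0), -5), O), Function('V')(A)) = Mul(Mul(Mul(Add(5, 0), -5), Rational(13, 3)), 0) = Mul(Mul(Mul(5, -5), Rational(13, 3)), 0) = Mul(Mul(-25, Rational(13, 3)), 0) = Mul(Rational(-325, 3), 0) = 0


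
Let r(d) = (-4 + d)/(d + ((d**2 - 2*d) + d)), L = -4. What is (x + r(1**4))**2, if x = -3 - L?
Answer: 4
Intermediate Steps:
x = 1 (x = -3 - 1*(-4) = -3 + 4 = 1)
r(d) = (-4 + d)/d**2 (r(d) = (-4 + d)/(d + (d**2 - d)) = (-4 + d)/(d**2) = (-4 + d)/d**2)
(x + r(1**4))**2 = (1 + (-4 + 1**4)/(1**4)**2)**2 = (1 + (-4 + 1)/1**2)**2 = (1 + 1*(-3))**2 = (1 - 3)**2 = (-2)**2 = 4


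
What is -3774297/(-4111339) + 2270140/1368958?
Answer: 7250084594993/2814125207381 ≈ 2.5763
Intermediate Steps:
-3774297/(-4111339) + 2270140/1368958 = -3774297*(-1/4111339) + 2270140*(1/1368958) = 3774297/4111339 + 1135070/684479 = 7250084594993/2814125207381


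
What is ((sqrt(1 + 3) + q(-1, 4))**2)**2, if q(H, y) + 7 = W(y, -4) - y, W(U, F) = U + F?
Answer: 6561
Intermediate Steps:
W(U, F) = F + U
q(H, y) = -11 (q(H, y) = -7 + ((-4 + y) - y) = -7 - 4 = -11)
((sqrt(1 + 3) + q(-1, 4))**2)**2 = ((sqrt(1 + 3) - 11)**2)**2 = ((sqrt(4) - 11)**2)**2 = ((2 - 11)**2)**2 = ((-9)**2)**2 = 81**2 = 6561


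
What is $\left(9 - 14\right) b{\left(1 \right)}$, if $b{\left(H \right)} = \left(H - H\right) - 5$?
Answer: $25$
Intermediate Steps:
$b{\left(H \right)} = -5$ ($b{\left(H \right)} = 0 - 5 = -5$)
$\left(9 - 14\right) b{\left(1 \right)} = \left(9 - 14\right) \left(-5\right) = \left(-5\right) \left(-5\right) = 25$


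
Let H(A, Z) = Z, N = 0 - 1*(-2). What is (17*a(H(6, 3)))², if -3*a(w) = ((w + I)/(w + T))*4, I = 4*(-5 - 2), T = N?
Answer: 115600/9 ≈ 12844.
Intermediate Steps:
N = 2 (N = 0 + 2 = 2)
T = 2
I = -28 (I = 4*(-7) = -28)
a(w) = -4*(-28 + w)/(3*(2 + w)) (a(w) = -(w - 28)/(w + 2)*4/3 = -(-28 + w)/(2 + w)*4/3 = -4*(-28 + w)/(3*(2 + w)))
(17*a(H(6, 3)))² = (17*(4*(28 - 1*3)/(3*(2 + 3))))² = (17*((4/3)*(28 - 3)/5))² = (17*((4/3)*(⅕)*25))² = (17*(20/3))² = (340/3)² = 115600/9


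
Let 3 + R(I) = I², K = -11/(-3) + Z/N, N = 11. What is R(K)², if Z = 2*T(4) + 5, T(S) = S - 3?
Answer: 285508609/1185921 ≈ 240.75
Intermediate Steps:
T(S) = -3 + S
Z = 7 (Z = 2*(-3 + 4) + 5 = 2*1 + 5 = 2 + 5 = 7)
K = 142/33 (K = -11/(-3) + 7/11 = -11*(-⅓) + 7*(1/11) = 11/3 + 7/11 = 142/33 ≈ 4.3030)
R(I) = -3 + I²
R(K)² = (-3 + (142/33)²)² = (-3 + 20164/1089)² = (16897/1089)² = 285508609/1185921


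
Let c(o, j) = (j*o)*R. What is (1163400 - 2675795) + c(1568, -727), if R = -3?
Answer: 1907413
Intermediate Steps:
c(o, j) = -3*j*o (c(o, j) = (j*o)*(-3) = -3*j*o)
(1163400 - 2675795) + c(1568, -727) = (1163400 - 2675795) - 3*(-727)*1568 = -1512395 + 3419808 = 1907413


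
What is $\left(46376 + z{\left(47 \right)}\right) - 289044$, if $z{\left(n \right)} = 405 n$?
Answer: $-223633$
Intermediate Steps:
$\left(46376 + z{\left(47 \right)}\right) - 289044 = \left(46376 + 405 \cdot 47\right) - 289044 = \left(46376 + 19035\right) - 289044 = 65411 - 289044 = -223633$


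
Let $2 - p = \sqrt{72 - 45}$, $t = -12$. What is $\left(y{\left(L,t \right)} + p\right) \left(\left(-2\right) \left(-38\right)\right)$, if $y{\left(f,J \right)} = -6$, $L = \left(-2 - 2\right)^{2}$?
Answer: $-304 - 228 \sqrt{3} \approx -698.91$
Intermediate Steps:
$L = 16$ ($L = \left(-4\right)^{2} = 16$)
$p = 2 - 3 \sqrt{3}$ ($p = 2 - \sqrt{72 - 45} = 2 - \sqrt{27} = 2 - 3 \sqrt{3} \approx -3.1962$)
$\left(y{\left(L,t \right)} + p\right) \left(\left(-2\right) \left(-38\right)\right) = \left(-6 + \left(2 - 3 \sqrt{3}\right)\right) \left(\left(-2\right) \left(-38\right)\right) = \left(-4 - 3 \sqrt{3}\right) 76 = -304 - 228 \sqrt{3}$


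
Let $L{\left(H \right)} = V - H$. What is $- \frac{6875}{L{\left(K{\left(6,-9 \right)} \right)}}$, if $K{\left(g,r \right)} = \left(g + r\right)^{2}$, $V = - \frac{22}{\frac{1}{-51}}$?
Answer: $- \frac{6875}{1113} \approx -6.177$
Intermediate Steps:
$V = 1122$ ($V = - \frac{22}{- \frac{1}{51}} = \left(-22\right) \left(-51\right) = 1122$)
$L{\left(H \right)} = 1122 - H$
$- \frac{6875}{L{\left(K{\left(6,-9 \right)} \right)}} = - \frac{6875}{1122 - \left(6 - 9\right)^{2}} = - \frac{6875}{1122 - \left(-3\right)^{2}} = - \frac{6875}{1122 - 9} = - \frac{6875}{1113}$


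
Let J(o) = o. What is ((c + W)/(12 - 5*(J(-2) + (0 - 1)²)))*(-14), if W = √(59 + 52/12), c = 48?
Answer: -672/17 - 14*√570/51 ≈ -46.083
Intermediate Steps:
W = √570/3 (W = √(59 + 52*(1/12)) = √(59 + 13/3) = √(190/3) = √570/3 ≈ 7.9582)
((c + W)/(12 - 5*(J(-2) + (0 - 1)²)))*(-14) = ((48 + √570/3)/(12 - 5*(-2 + (0 - 1)²)))*(-14) = ((48 + √570/3)/(12 - 5*(-2 + (-1)²)))*(-14) = ((48 + √570/3)/(12 - 5*(-2 + 1)))*(-14) = ((48 + √570/3)/(12 - 5*(-1)))*(-14) = ((48 + √570/3)/(12 + 5))*(-14) = ((48 + √570/3)/17)*(-14) = ((48 + √570/3)*(1/17))*(-14) = (48/17 + √570/51)*(-14) = -672/17 - 14*√570/51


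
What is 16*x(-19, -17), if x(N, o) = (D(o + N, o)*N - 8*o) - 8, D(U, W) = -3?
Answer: 2960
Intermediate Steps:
x(N, o) = -8 - 8*o - 3*N (x(N, o) = (-3*N - 8*o) - 8 = (-8*o - 3*N) - 8 = -8 - 8*o - 3*N)
16*x(-19, -17) = 16*(-8 - 8*(-17) - 3*(-19)) = 16*(-8 + 136 + 57) = 16*185 = 2960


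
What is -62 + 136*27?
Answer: 3610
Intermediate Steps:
-62 + 136*27 = -62 + 3672 = 3610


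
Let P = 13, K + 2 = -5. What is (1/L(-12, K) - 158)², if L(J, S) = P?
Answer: 4214809/169 ≈ 24940.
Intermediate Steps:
K = -7 (K = -2 - 5 = -7)
L(J, S) = 13
(1/L(-12, K) - 158)² = (1/13 - 158)² = (-2053/13)² = 4214809/169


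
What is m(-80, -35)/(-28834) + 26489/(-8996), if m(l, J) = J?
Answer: -29364191/9976564 ≈ -2.9433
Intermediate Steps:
m(-80, -35)/(-28834) + 26489/(-8996) = -35/(-28834) + 26489/(-8996) = -35*(-1/28834) + 26489*(-1/8996) = 35/28834 - 26489/8996 = -29364191/9976564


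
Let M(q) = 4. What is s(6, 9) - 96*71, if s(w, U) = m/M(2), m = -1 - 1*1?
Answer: -13633/2 ≈ -6816.5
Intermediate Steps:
m = -2 (m = -1 - 1 = -2)
s(w, U) = -1/2 (s(w, U) = -2/4 = -2*1/4 = -1/2)
s(6, 9) - 96*71 = -1/2 - 96*71 = -1/2 - 6816 = -13633/2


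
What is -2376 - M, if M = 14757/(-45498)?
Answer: -36029497/15166 ≈ -2375.7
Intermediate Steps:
M = -4919/15166 (M = 14757*(-1/45498) = -4919/15166 ≈ -0.32434)
-2376 - M = -2376 - 1*(-4919/15166) = -2376 + 4919/15166 = -36029497/15166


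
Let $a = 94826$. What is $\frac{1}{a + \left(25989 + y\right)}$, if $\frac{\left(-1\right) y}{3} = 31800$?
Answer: $\frac{1}{25415} \approx 3.9347 \cdot 10^{-5}$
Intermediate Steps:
$y = -95400$ ($y = \left(-3\right) 31800 = -95400$)
$\frac{1}{a + \left(25989 + y\right)} = \frac{1}{94826 + \left(25989 - 95400\right)} = \frac{1}{94826 - 69411} = \frac{1}{25415}$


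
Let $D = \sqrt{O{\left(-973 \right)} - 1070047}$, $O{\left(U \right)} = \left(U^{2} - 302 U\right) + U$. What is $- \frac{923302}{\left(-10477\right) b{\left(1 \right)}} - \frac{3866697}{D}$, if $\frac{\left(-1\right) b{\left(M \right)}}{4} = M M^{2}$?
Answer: $- \frac{461651}{20954} - \frac{3866697 \sqrt{169555}}{169555} \approx -9412.5$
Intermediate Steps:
$O{\left(U \right)} = U^{2} - 301 U$
$b{\left(M \right)} = - 4 M^{3}$ ($b{\left(M \right)} = - 4 M M^{2} = - 4 M^{3}$)
$D = \sqrt{169555}$ ($D = \sqrt{- 973 \left(-301 - 973\right) - 1070047} = \sqrt{\left(-973\right) \left(-1274\right) - 1070047} = \sqrt{1239602 - 1070047} = \sqrt{169555} \approx 411.77$)
$- \frac{923302}{\left(-10477\right) b{\left(1 \right)}} - \frac{3866697}{D} = - \frac{923302}{\left(-10477\right) \left(- 4 \cdot 1^{3}\right)} - \frac{3866697}{\sqrt{169555}} = - \frac{923302}{\left(-10477\right) \left(\left(-4\right) 1\right)} - 3866697 \frac{\sqrt{169555}}{169555} = - \frac{923302}{\left(-10477\right) \left(-4\right)} - \frac{3866697 \sqrt{169555}}{169555} = - \frac{923302}{41908} - \frac{3866697 \sqrt{169555}}{169555} = \left(-923302\right) \frac{1}{41908} - \frac{3866697 \sqrt{169555}}{169555} = - \frac{461651}{20954} - \frac{3866697 \sqrt{169555}}{169555}$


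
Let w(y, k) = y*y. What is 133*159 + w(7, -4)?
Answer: 21196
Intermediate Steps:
w(y, k) = y²
133*159 + w(7, -4) = 133*159 + 7² = 21147 + 49 = 21196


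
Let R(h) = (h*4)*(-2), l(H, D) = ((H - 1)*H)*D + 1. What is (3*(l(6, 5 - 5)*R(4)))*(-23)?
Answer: 2208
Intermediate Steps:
l(H, D) = 1 + D*H*(-1 + H) (l(H, D) = ((-1 + H)*H)*D + 1 = (H*(-1 + H))*D + 1 = D*H*(-1 + H) + 1 = 1 + D*H*(-1 + H))
R(h) = -8*h (R(h) = (4*h)*(-2) = -8*h)
(3*(l(6, 5 - 5)*R(4)))*(-23) = (3*((1 + (5 - 5)*6² - 1*(5 - 5)*6)*(-8*4)))*(-23) = (3*((1 + 0*36 - 1*0*6)*(-32)))*(-23) = (3*((1 + 0 + 0)*(-32)))*(-23) = (3*(1*(-32)))*(-23) = (3*(-32))*(-23) = -96*(-23) = 2208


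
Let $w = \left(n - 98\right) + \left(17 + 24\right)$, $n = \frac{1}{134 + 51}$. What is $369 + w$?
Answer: $\frac{57721}{185} \approx 312.01$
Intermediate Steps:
$n = \frac{1}{185} \approx 0.0054054$
$w = - \frac{10544}{185}$ ($w = \left(\frac{1}{185} - 98\right) + \left(17 + 24\right) = - \frac{18129}{185} + 41 = - \frac{10544}{185} \approx -56.995$)
$369 + w = 369 - \frac{10544}{185} = \frac{57721}{185}$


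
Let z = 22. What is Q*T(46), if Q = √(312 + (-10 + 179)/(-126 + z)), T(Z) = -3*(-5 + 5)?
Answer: 0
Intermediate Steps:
T(Z) = 0 (T(Z) = -3*0 = 0)
Q = √4966/4 (Q = √(312 + (-10 + 179)/(-126 + 22)) = √(312 + 169/(-104)) = √(312 + 169*(-1/104)) = √(312 - 13/8) = √(2483/8) = √4966/4 ≈ 17.617)
Q*T(46) = (√4966/4)*0 = 0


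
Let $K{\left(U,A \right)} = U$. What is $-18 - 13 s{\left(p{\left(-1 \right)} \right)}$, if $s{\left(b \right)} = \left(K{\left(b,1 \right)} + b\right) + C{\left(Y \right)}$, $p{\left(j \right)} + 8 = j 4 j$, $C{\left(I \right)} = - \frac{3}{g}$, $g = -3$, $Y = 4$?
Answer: $73$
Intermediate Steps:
$C{\left(I \right)} = 1$ ($C{\left(I \right)} = - \frac{3}{-3} = \left(-3\right) \left(- \frac{1}{3}\right) = 1$)
$p{\left(j \right)} = -8 + 4 j^{2}$ ($p{\left(j \right)} = -8 + j 4 j = -8 + 4 j j = -8 + 4 j^{2}$)
$s{\left(b \right)} = 1 + 2 b$ ($s{\left(b \right)} = \left(b + b\right) + 1 = 2 b + 1 = 1 + 2 b$)
$-18 - 13 s{\left(p{\left(-1 \right)} \right)} = -18 - 13 \left(1 + 2 \left(-8 + 4 \left(-1\right)^{2}\right)\right) = -18 - 13 \left(1 + 2 \left(-8 + 4 \cdot 1\right)\right) = -18 - 13 \left(1 + 2 \left(-8 + 4\right)\right) = -18 - 13 \left(1 + 2 \left(-4\right)\right) = -18 - 13 \left(1 - 8\right) = -18 - -91 = -18 + 91 = 73$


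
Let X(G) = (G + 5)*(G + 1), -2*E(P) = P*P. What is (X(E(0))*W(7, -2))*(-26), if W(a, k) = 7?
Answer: -910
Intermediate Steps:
E(P) = -P²/2 (E(P) = -P*P/2 = -P²/2)
X(G) = (1 + G)*(5 + G) (X(G) = (5 + G)*(1 + G) = (1 + G)*(5 + G))
(X(E(0))*W(7, -2))*(-26) = ((5 + (-½*0²)² + 6*(-½*0²))*7)*(-26) = ((5 + (-½*0)² + 6*(-½*0))*7)*(-26) = ((5 + 0² + 6*0)*7)*(-26) = ((5 + 0 + 0)*7)*(-26) = (5*7)*(-26) = 35*(-26) = -910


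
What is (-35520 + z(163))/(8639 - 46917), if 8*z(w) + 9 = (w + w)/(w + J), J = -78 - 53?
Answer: 4546541/4899584 ≈ 0.92794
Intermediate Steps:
J = -131
z(w) = -9/8 + w/(4*(-131 + w)) (z(w) = -9/8 + ((w + w)/(w - 131))/8 = -9/8 + ((2*w)/(-131 + w))/8 = -9/8 + (2*w/(-131 + w))/8 = -9/8 + w/(4*(-131 + w)))
(-35520 + z(163))/(8639 - 46917) = (-35520 + (1179 - 7*163)/(8*(-131 + 163)))/(8639 - 46917) = (-35520 + (⅛)*(1179 - 1141)/32)/(-38278) = (-35520 + (⅛)*(1/32)*38)*(-1/38278) = (-35520 + 19/128)*(-1/38278) = -4546541/128*(-1/38278) = 4546541/4899584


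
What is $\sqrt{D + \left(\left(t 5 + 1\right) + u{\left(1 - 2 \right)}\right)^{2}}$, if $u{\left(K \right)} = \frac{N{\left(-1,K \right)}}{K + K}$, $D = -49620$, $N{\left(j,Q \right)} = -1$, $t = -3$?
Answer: $\frac{i \sqrt{197751}}{2} \approx 222.35 i$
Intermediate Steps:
$u{\left(K \right)} = - \frac{1}{2 K}$ ($u{\left(K \right)} = - \frac{1}{K + K} = - \frac{1}{2 K}$)
$\sqrt{D + \left(\left(t 5 + 1\right) + u{\left(1 - 2 \right)}\right)^{2}} = \sqrt{-49620 + \left(\left(\left(-3\right) 5 + 1\right) - \frac{1}{2 \left(1 - 2\right)}\right)^{2}} = \sqrt{-49620 + \left(\left(-15 + 1\right) - \frac{1}{2 \left(1 - 2\right)}\right)^{2}} = \sqrt{-49620 + \left(-14 - \frac{1}{2 \left(-1\right)}\right)^{2}} = \sqrt{-49620 + \left(-14 - - \frac{1}{2}\right)^{2}} = \sqrt{-49620 + \left(-14 + \frac{1}{2}\right)^{2}} = \sqrt{-49620 + \left(- \frac{27}{2}\right)^{2}} = \sqrt{-49620 + \frac{729}{4}} = \sqrt{- \frac{197751}{4}} = \frac{i \sqrt{197751}}{2}$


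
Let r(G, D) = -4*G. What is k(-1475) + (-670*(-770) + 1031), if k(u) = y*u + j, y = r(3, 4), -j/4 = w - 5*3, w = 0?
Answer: 534691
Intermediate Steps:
j = 60 (j = -4*(0 - 5*3) = -4*(0 - 15) = -4*(-15) = 60)
y = -12 (y = -4*3 = -12)
k(u) = 60 - 12*u (k(u) = -12*u + 60 = 60 - 12*u)
k(-1475) + (-670*(-770) + 1031) = (60 - 12*(-1475)) + (-670*(-770) + 1031) = (60 + 17700) + (515900 + 1031) = 17760 + 516931 = 534691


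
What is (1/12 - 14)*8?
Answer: -334/3 ≈ -111.33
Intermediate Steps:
(1/12 - 14)*8 = -167/12*8 = -334/3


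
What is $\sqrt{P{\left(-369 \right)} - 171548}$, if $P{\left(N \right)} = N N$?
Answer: $i \sqrt{35387} \approx 188.11 i$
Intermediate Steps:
$P{\left(N \right)} = N^{2}$
$\sqrt{P{\left(-369 \right)} - 171548} = \sqrt{\left(-369\right)^{2} - 171548} = \sqrt{136161 - 171548} = \sqrt{-35387} = i \sqrt{35387}$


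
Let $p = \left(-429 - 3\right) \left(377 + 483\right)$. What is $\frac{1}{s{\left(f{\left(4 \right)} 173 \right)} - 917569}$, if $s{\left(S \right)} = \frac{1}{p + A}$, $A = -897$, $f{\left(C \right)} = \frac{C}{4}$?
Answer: $- \frac{372417}{341718294274} \approx -1.0898 \cdot 10^{-6}$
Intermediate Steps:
$f{\left(C \right)} = \frac{C}{4}$ ($f{\left(C \right)} = C \frac{1}{4} = \frac{C}{4}$)
$p = -371520$ ($p = \left(-432\right) 860 = -371520$)
$s{\left(S \right)} = - \frac{1}{372417}$ ($s{\left(S \right)} = \frac{1}{-371520 - 897} = \frac{1}{-372417} = - \frac{1}{372417}$)
$\frac{1}{s{\left(f{\left(4 \right)} 173 \right)} - 917569} = \frac{1}{- \frac{1}{372417} - 917569} = \frac{1}{- \frac{341718294274}{372417}} = - \frac{372417}{341718294274}$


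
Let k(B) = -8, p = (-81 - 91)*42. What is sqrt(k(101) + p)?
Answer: 8*I*sqrt(113) ≈ 85.041*I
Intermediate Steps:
p = -7224 (p = -172*42 = -7224)
sqrt(k(101) + p) = sqrt(-8 - 7224) = sqrt(-7232) = 8*I*sqrt(113)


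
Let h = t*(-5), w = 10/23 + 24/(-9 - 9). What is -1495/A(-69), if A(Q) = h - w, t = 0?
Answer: -103155/62 ≈ -1663.8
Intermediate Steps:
w = -62/69 (w = 10*(1/23) + 24/(-18) = 10/23 + 24*(-1/18) = 10/23 - 4/3 = -62/69 ≈ -0.89855)
h = 0 (h = 0*(-5) = 0)
A(Q) = 62/69 (A(Q) = 0 - 1*(-62/69) = 0 + 62/69 = 62/69)
-1495/A(-69) = -1495/62/69 = -1495*69/62 = -103155/62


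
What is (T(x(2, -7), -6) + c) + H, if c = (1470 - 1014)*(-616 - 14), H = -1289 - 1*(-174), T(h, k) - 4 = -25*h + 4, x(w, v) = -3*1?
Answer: -288312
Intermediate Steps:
x(w, v) = -3
T(h, k) = 8 - 25*h (T(h, k) = 4 + (-25*h + 4) = 4 + (4 - 25*h) = 8 - 25*h)
H = -1115 (H = -1289 + 174 = -1115)
c = -287280 (c = 456*(-630) = -287280)
(T(x(2, -7), -6) + c) + H = ((8 - 25*(-3)) - 287280) - 1115 = ((8 + 75) - 287280) - 1115 = (83 - 287280) - 1115 = -287197 - 1115 = -288312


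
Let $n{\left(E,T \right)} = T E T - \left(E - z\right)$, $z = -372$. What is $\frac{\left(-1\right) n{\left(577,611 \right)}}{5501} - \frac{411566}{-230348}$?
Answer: $- \frac{24807954324349}{633572174} \approx -39156.0$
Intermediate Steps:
$n{\left(E,T \right)} = -372 - E + E T^{2}$ ($n{\left(E,T \right)} = T E T - \left(372 + E\right) = E T T - \left(372 + E\right) = E T^{2} - \left(372 + E\right) = -372 - E + E T^{2}$)
$\frac{\left(-1\right) n{\left(577,611 \right)}}{5501} - \frac{411566}{-230348} = \frac{\left(-1\right) \left(-372 - 577 + 577 \cdot 611^{2}\right)}{5501} - \frac{411566}{-230348} = - (-372 - 577 + 577 \cdot 373321) \frac{1}{5501} - - \frac{205783}{115174} = - (-372 - 577 + 215406217) \frac{1}{5501} + \frac{205783}{115174} = \left(-1\right) 215405268 \cdot \frac{1}{5501} + \frac{205783}{115174} = \left(-215405268\right) \frac{1}{5501} + \frac{205783}{115174} = - \frac{215405268}{5501} + \frac{205783}{115174} = - \frac{24807954324349}{633572174}$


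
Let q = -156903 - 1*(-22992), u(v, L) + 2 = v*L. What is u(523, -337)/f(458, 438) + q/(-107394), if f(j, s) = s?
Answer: -524162824/1306627 ≈ -401.16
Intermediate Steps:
u(v, L) = -2 + L*v (u(v, L) = -2 + v*L = -2 + L*v)
q = -133911 (q = -156903 + 22992 = -133911)
u(523, -337)/f(458, 438) + q/(-107394) = (-2 - 337*523)/438 - 133911/(-107394) = (-2 - 176251)*(1/438) - 133911*(-1/107394) = -176253*1/438 + 44637/35798 = -58751/146 + 44637/35798 = -524162824/1306627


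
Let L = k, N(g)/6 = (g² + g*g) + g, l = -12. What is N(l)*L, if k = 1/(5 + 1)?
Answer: 276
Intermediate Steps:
k = ⅙ (k = 1/6 = ⅙ ≈ 0.16667)
N(g) = 6*g + 12*g² (N(g) = 6*((g² + g*g) + g) = 6*((g² + g²) + g) = 6*(2*g² + g) = 6*(g + 2*g²) = 6*g + 12*g²)
L = ⅙ ≈ 0.16667
N(l)*L = (6*(-12)*(1 + 2*(-12)))*(⅙) = (6*(-12)*(1 - 24))*(⅙) = (6*(-12)*(-23))*(⅙) = 1656*(⅙) = 276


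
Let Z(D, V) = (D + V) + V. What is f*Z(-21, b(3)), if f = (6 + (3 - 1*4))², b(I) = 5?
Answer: -275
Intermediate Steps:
Z(D, V) = D + 2*V
f = 25 (f = (6 + (3 - 4))² = (6 - 1)² = 5² = 25)
f*Z(-21, b(3)) = 25*(-21 + 2*5) = 25*(-21 + 10) = 25*(-11) = -275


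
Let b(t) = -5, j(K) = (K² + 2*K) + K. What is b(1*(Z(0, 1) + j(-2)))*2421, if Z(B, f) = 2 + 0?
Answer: -12105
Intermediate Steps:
Z(B, f) = 2
j(K) = K² + 3*K
b(1*(Z(0, 1) + j(-2)))*2421 = -5*2421 = -12105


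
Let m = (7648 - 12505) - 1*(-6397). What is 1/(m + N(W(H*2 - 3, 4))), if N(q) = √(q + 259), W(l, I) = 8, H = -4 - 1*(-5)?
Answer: 1540/2371333 - √267/2371333 ≈ 0.00064253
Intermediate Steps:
H = 1 (H = -4 + 5 = 1)
N(q) = √(259 + q)
m = 1540 (m = -4857 + 6397 = 1540)
1/(m + N(W(H*2 - 3, 4))) = 1/(1540 + √(259 + 8)) = 1/(1540 + √267)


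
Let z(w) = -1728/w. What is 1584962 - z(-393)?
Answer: 207629446/131 ≈ 1.5850e+6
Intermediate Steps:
1584962 - z(-393) = 1584962 - (-1728)/(-393) = 1584962 - (-1728)*(-1)/393 = 1584962 - 1*576/131 = 1584962 - 576/131 = 207629446/131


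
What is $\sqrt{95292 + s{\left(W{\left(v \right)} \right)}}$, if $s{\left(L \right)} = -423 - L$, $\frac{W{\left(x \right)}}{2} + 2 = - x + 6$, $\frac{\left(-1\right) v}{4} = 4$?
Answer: $\sqrt{94829} \approx 307.94$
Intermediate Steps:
$v = -16$ ($v = \left(-4\right) 4 = -16$)
$W{\left(x \right)} = 8 - 2 x$ ($W{\left(x \right)} = -4 + 2 \left(- x + 6\right) = -4 + 2 \left(6 - x\right) = -4 - \left(-12 + 2 x\right) = 8 - 2 x$)
$\sqrt{95292 + s{\left(W{\left(v \right)} \right)}} = \sqrt{95292 - \left(431 + 32\right)} = \sqrt{95292 - 463} = \sqrt{94829}$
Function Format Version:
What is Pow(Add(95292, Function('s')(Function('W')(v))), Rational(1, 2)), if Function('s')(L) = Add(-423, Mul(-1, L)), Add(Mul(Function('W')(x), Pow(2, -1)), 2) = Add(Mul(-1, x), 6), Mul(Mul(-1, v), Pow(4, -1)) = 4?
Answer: Pow(94829, Rational(1, 2)) ≈ 307.94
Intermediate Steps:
v = -16 (v = Mul(-4, 4) = -16)
Function('W')(x) = Add(8, Mul(-2, x)) (Function('W')(x) = Add(-4, Mul(2, Add(Mul(-1, x), 6))) = Add(-4, Mul(2, Add(6, Mul(-1, x)))) = Add(-4, Add(12, Mul(-2, x))) = Add(8, Mul(-2, x)))
Pow(Add(95292, Function('s')(Function('W')(v))), Rational(1, 2)) = Pow(Add(95292, Add(-423, Mul(-1, Add(8, Mul(-2, -16))))), Rational(1, 2)) = Pow(Add(95292, Add(-423, Mul(-1, Add(8, 32)))), Rational(1, 2)) = Pow(Add(95292, Add(-423, Mul(-1, 40))), Rational(1, 2)) = Pow(Add(95292, Add(-423, -40)), Rational(1, 2)) = Pow(Add(95292, -463), Rational(1, 2)) = Pow(94829, Rational(1, 2))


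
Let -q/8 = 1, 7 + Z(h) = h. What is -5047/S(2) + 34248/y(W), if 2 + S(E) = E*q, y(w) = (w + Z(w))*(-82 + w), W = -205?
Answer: 201545459/718074 ≈ 280.67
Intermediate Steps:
Z(h) = -7 + h
q = -8 (q = -8*1 = -8)
y(w) = (-82 + w)*(-7 + 2*w) (y(w) = (w + (-7 + w))*(-82 + w) = (-7 + 2*w)*(-82 + w) = (-82 + w)*(-7 + 2*w))
S(E) = -2 - 8*E (S(E) = -2 + E*(-8) = -2 - 8*E)
-5047/S(2) + 34248/y(W) = -5047/(-2 - 8*2) + 34248/(574 - 171*(-205) + 2*(-205)²) = -5047/(-2 - 16) + 34248/(574 + 35055 + 2*42025) = -5047/(-18) + 34248/(574 + 35055 + 84050) = -5047*(-1/18) + 34248/119679 = 5047/18 + 34248*(1/119679) = 5047/18 + 11416/39893 = 201545459/718074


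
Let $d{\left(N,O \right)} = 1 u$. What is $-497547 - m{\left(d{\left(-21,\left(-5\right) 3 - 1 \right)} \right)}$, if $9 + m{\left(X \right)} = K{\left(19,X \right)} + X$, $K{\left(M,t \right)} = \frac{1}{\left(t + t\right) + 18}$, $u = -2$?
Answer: $- \frac{6965505}{14} \approx -4.9754 \cdot 10^{5}$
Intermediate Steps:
$K{\left(M,t \right)} = \frac{1}{18 + 2 t}$ ($K{\left(M,t \right)} = \frac{1}{2 t + 18} = \frac{1}{18 + 2 t}$)
$d{\left(N,O \right)} = -2$ ($d{\left(N,O \right)} = 1 \left(-2\right) = -2$)
$m{\left(X \right)} = -9 + X + \frac{1}{2 \left(9 + X\right)}$ ($m{\left(X \right)} = -9 + \left(\frac{1}{2 \left(9 + X\right)} + X\right) = -9 + \left(X + \frac{1}{2 \left(9 + X\right)}\right) = -9 + X + \frac{1}{2 \left(9 + X\right)}$)
$-497547 - m{\left(d{\left(-21,\left(-5\right) 3 - 1 \right)} \right)} = -497547 - \frac{- \frac{161}{2} + \left(-2\right)^{2}}{9 - 2} = -497547 - \frac{- \frac{161}{2} + 4}{7} = -497547 - \frac{1}{7} \left(- \frac{153}{2}\right) = -497547 - - \frac{153}{14} = -497547 + \frac{153}{14} = - \frac{6965505}{14}$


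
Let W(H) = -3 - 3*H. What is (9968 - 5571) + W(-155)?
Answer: 4859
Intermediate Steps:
(9968 - 5571) + W(-155) = (9968 - 5571) + (-3 - 3*(-155)) = 4397 + (-3 + 465) = 4397 + 462 = 4859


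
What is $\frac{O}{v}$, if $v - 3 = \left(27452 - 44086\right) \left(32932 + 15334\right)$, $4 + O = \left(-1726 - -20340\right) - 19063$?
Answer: $\frac{453}{802856641} \approx 5.6424 \cdot 10^{-7}$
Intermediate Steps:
$O = -453$ ($O = -4 - 449 = -453$)
$v = -802856641$ ($v = 3 + \left(27452 - 44086\right) \left(32932 + 15334\right) = 3 - 802856644 = -802856641$)
$\frac{O}{v} = - \frac{453}{-802856641} = \left(-453\right) \left(- \frac{1}{802856641}\right) = \frac{453}{802856641}$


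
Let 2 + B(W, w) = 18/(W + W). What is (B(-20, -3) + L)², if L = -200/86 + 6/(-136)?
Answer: 310323456/13359025 ≈ 23.229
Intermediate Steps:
B(W, w) = -2 + 9/W (B(W, w) = -2 + 18/(W + W) = -2 + 18/((2*W)) = -2 + 18*(1/(2*W)) = -2 + 9/W)
L = -6929/2924 (L = -200*1/86 + 6*(-1/136) = -100/43 - 3/68 = -6929/2924 ≈ -2.3697)
(B(-20, -3) + L)² = ((-2 + 9/(-20)) - 6929/2924)² = ((-2 + 9*(-1/20)) - 6929/2924)² = ((-2 - 9/20) - 6929/2924)² = (-49/20 - 6929/2924)² = (-17616/3655)² = 310323456/13359025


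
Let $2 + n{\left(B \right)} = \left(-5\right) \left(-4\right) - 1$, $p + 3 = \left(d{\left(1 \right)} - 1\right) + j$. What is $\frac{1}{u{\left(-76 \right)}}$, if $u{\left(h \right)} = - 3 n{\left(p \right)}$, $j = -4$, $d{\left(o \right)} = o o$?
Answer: $- \frac{1}{51} \approx -0.019608$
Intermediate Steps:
$d{\left(o \right)} = o^{2}$
$p = -7$ ($p = -3 - \left(5 - 1\right) = -3 + \left(\left(1 - 1\right) - 4\right) = -3 + \left(0 - 4\right) = -3 - 4 = -7$)
$n{\left(B \right)} = 17$ ($n{\left(B \right)} = -2 - -19 = -2 + \left(20 - 1\right) = -2 + 19 = 17$)
$u{\left(h \right)} = -51$ ($u{\left(h \right)} = \left(-3\right) 17 = -51$)
$\frac{1}{u{\left(-76 \right)}} = \frac{1}{-51} = - \frac{1}{51}$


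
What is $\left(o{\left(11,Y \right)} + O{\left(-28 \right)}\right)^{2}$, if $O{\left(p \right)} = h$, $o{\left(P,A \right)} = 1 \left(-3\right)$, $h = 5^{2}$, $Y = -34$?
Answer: $484$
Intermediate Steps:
$h = 25$
$o{\left(P,A \right)} = -3$
$O{\left(p \right)} = 25$
$\left(o{\left(11,Y \right)} + O{\left(-28 \right)}\right)^{2} = \left(-3 + 25\right)^{2} = 22^{2} = 484$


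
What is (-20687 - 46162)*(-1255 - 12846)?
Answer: 942637749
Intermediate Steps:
(-20687 - 46162)*(-1255 - 12846) = -66849*(-14101) = 942637749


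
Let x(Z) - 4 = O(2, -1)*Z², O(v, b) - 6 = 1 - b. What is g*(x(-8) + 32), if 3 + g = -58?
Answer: -33428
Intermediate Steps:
g = -61 (g = -3 - 58 = -61)
O(v, b) = 7 - b (O(v, b) = 6 + (1 - b) = 7 - b)
x(Z) = 4 + 8*Z² (x(Z) = 4 + (7 - 1*(-1))*Z² = 4 + (7 + 1)*Z² = 4 + 8*Z²)
g*(x(-8) + 32) = -61*((4 + 8*(-8)²) + 32) = -61*((4 + 8*64) + 32) = -61*((4 + 512) + 32) = -61*(516 + 32) = -61*548 = -33428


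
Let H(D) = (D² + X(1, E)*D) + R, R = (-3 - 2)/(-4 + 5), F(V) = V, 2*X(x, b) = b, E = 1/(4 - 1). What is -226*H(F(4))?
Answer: -7910/3 ≈ -2636.7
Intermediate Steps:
E = ⅓ (E = 1/3 = ⅓ ≈ 0.33333)
X(x, b) = b/2
R = -5 (R = -5/1 = -5*1 = -5)
H(D) = -5 + D² + D/6 (H(D) = (D² + ((½)*(⅓))*D) - 5 = (D² + D/6) - 5 = -5 + D² + D/6)
-226*H(F(4)) = -226*(-5 + 4² + (⅙)*4) = -226*(-5 + 16 + ⅔) = -226*35/3 = -7910/3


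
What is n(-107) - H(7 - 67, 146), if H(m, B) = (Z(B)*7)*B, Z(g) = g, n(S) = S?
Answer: -149319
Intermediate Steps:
H(m, B) = 7*B² (H(m, B) = (B*7)*B = (7*B)*B = 7*B²)
n(-107) - H(7 - 67, 146) = -107 - 7*146² = -107 - 7*21316 = -107 - 1*149212 = -107 - 149212 = -149319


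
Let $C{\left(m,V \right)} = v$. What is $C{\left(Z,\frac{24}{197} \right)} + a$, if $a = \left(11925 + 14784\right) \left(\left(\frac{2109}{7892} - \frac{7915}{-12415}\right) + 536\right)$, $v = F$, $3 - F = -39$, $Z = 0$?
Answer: $\frac{281008823604423}{19595836} \approx 1.434 \cdot 10^{7}$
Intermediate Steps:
$F = 42$ ($F = 3 - -39 = 3 + 39 = 42$)
$v = 42$
$C{\left(m,V \right)} = 42$
$a = \frac{281008000579311}{19595836}$ ($a = 26709 \left(\left(2109 \cdot \frac{1}{7892} - - \frac{1583}{2483}\right) + 536\right) = 26709 \left(\left(\frac{2109}{7892} + \frac{1583}{2483}\right) + 536\right) = 26709 \left(\frac{17729683}{19595836} + 536\right) = 26709 \cdot \frac{10521097779}{19595836} = \frac{281008000579311}{19595836} \approx 1.434 \cdot 10^{7}$)
$C{\left(Z,\frac{24}{197} \right)} + a = 42 + \frac{281008000579311}{19595836} = \frac{281008823604423}{19595836}$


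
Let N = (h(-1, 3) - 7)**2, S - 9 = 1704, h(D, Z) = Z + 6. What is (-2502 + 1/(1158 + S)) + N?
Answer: -7171757/2871 ≈ -2498.0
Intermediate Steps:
h(D, Z) = 6 + Z
S = 1713 (S = 9 + 1704 = 1713)
N = 4 (N = ((6 + 3) - 7)**2 = (9 - 7)**2 = 2**2 = 4)
(-2502 + 1/(1158 + S)) + N = (-2502 + 1/(1158 + 1713)) + 4 = (-2502 + 1/2871) + 4 = -7183241/2871 + 4 = -7171757/2871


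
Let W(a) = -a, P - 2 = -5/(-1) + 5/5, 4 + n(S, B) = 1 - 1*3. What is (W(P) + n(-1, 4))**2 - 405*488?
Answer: -197444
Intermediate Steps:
n(S, B) = -6 (n(S, B) = -4 + (1 - 1*3) = -4 + (1 - 3) = -4 - 2 = -6)
P = 8 (P = 2 + (-5/(-1) + 5/5) = 2 + (-5*(-1) + 5*(1/5)) = 2 + (5 + 1) = 2 + 6 = 8)
(W(P) + n(-1, 4))**2 - 405*488 = (-1*8 - 6)**2 - 405*488 = (-8 - 6)**2 - 197640 = (-14)**2 - 197640 = 196 - 197640 = -197444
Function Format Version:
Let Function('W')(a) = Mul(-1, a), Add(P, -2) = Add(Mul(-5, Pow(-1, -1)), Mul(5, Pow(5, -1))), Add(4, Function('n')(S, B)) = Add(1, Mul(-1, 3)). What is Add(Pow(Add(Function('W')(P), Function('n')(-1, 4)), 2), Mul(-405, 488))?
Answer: -197444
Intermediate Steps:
Function('n')(S, B) = -6 (Function('n')(S, B) = Add(-4, Add(1, Mul(-1, 3))) = Add(-4, Add(1, -3)) = Add(-4, -2) = -6)
P = 8 (P = Add(2, Add(Mul(-5, Pow(-1, -1)), Mul(5, Pow(5, -1)))) = Add(2, Add(Mul(-5, -1), Mul(5, Rational(1, 5)))) = Add(2, Add(5, 1)) = Add(2, 6) = 8)
Add(Pow(Add(Function('W')(P), Function('n')(-1, 4)), 2), Mul(-405, 488)) = Add(Pow(Add(Mul(-1, 8), -6), 2), Mul(-405, 488)) = Add(Pow(Add(-8, -6), 2), -197640) = Add(Pow(-14, 2), -197640) = Add(196, -197640) = -197444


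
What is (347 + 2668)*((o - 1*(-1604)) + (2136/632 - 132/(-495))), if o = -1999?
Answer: -93214554/79 ≈ -1.1799e+6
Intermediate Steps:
(347 + 2668)*((o - 1*(-1604)) + (2136/632 - 132/(-495))) = (347 + 2668)*((-1999 - 1*(-1604)) + (2136/632 - 132/(-495))) = 3015*((-1999 + 1604) + (2136*(1/632) - 132*(-1/495))) = 3015*(-395 + (267/79 + 4/15)) = 3015*(-395 + 4321/1185) = 3015*(-463754/1185) = -93214554/79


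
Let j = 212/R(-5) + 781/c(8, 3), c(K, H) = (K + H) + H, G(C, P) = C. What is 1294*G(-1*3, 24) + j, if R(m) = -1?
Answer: -56535/14 ≈ -4038.2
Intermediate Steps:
c(K, H) = K + 2*H (c(K, H) = (H + K) + H = K + 2*H)
j = -2187/14 (j = 212/(-1) + 781/(8 + 2*3) = 212*(-1) + 781/(8 + 6) = -212 + 781/14 = -2187/14 ≈ -156.21)
1294*G(-1*3, 24) + j = 1294*(-1*3) - 2187/14 = 1294*(-3) - 2187/14 = -3882 - 2187/14 = -56535/14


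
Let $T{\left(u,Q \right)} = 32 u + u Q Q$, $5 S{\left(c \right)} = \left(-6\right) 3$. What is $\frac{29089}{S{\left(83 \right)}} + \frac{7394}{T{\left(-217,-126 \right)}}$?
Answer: $- \frac{62760188639}{7767081} \approx -8080.3$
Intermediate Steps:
$S{\left(c \right)} = - \frac{18}{5}$ ($S{\left(c \right)} = \frac{\left(-6\right) 3}{5} = \frac{1}{5} \left(-18\right) = - \frac{18}{5}$)
$T{\left(u,Q \right)} = 32 u + u Q^{2}$ ($T{\left(u,Q \right)} = 32 u + Q u Q = 32 u + u Q^{2}$)
$\frac{29089}{S{\left(83 \right)}} + \frac{7394}{T{\left(-217,-126 \right)}} = \frac{29089}{- \frac{18}{5}} + \frac{7394}{\left(-217\right) \left(32 + \left(-126\right)^{2}\right)} = 29089 \left(- \frac{5}{18}\right) + \frac{7394}{\left(-217\right) \left(32 + 15876\right)} = - \frac{145445}{18} + \frac{7394}{\left(-217\right) 15908} = - \frac{145445}{18} + \frac{7394}{-3452036} = - \frac{145445}{18} + 7394 \left(- \frac{1}{3452036}\right) = - \frac{145445}{18} - \frac{3697}{1726018} = - \frac{62760188639}{7767081}$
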